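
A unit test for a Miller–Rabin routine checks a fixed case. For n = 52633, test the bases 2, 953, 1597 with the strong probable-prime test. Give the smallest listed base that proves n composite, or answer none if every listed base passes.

n − 1 = 52632 = 2^3 · 6579, so s = 3 and d = 6579.
Base 2: x_0 = 2^6579 mod 52633 = 1. x_0 = 1, so 2 is not a witness.
Base 953: x_0 = 953^6579 mod 52633 = 1. x_0 = 1, so 953 is not a witness.
Base 1597: x_0 = 1597^6579 mod 52633 = 1. x_0 = 1, so 1597 is not a witness.
No listed base is a witness for 52633.

none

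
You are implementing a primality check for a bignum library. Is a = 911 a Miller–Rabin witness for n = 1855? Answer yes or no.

n − 1 = 1854 = 2^1 · 927, so s = 1 and d = 927.
x_0 = 911^927 mod 1855 = 36.
x_0 ∉ {1, 1854} and s = 1, so 911 is a Miller–Rabin witness and 1855 is composite.

yes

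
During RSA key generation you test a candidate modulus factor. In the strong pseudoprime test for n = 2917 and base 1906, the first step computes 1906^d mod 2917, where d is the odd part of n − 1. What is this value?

2863

n − 1 = 2916 = 2^2 · 729, so s = 2 and d = 729.
1906^729 mod 2917 = 2863.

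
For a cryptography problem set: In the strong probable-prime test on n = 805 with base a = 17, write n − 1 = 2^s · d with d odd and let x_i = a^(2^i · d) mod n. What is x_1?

449

n − 1 = 804 = 2^2 · 201, so s = 2 and d = 201.
x_0 = 17^201 mod 805 = 727.
x_1 = 727^2 mod 805 = 449.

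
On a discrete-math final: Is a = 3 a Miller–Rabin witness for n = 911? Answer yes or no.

no

n − 1 = 910 = 2^1 · 455, so s = 1 and d = 455.
x_0 = 3^455 mod 911 = 1.
x_0 = 1, so 3 is not a witness.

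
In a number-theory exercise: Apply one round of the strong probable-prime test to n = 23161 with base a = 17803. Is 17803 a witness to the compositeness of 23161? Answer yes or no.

yes

n − 1 = 23160 = 2^3 · 2895, so s = 3 and d = 2895.
Repeated squaring mod 23161: 17803^1 ≡ 17803, 17803^2 ≡ 11685, 17803^4 ≡ 5130, 17803^8 ≡ 6004, 17803^16 ≡ 9500, 17803^32 ≡ 14744, 17803^64 ≡ 19551, 17803^128 ≡ 15618, 17803^256 ≡ 13433, 17803^512 ≡ 21299, 17803^1024 ≡ 16055, 17803^2048 ≡ 4256.
2895 = 2048 + 512 + 256 + 64 + 8 + 4 + 2 + 1, so 17803^2895 ≡ 4256·21299·13433·19551·6004·5130·11685·17803 ≡ 16929 (mod 23161).
x_0 = 17803^2895 mod 23161 = 16929.
x_0 is neither 1 nor 23160, so continue squaring.
x_1 = 16929^2 mod 23161 = 19988.
x_2 = 19988^2 mod 23161 = 16055.
Reached i = s−1 = 2 without hitting −1: 17803 is a Miller–Rabin witness and 23161 is composite.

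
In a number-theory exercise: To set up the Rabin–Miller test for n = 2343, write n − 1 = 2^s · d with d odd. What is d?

Halving: 2342 → 1171; 1171 is odd.
So 2342 = 2^1 · 1171.

1171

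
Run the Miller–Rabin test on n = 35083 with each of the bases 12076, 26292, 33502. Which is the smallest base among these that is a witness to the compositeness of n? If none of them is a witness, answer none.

none

n − 1 = 35082 = 2^1 · 17541, so s = 1 and d = 17541.
Base 12076: x_0 = 12076^17541 mod 35083 = 1. x_0 = 1, so 12076 is not a witness.
Base 26292: x_0 = 26292^17541 mod 35083 = 35082. x_0 = 35082 ≡ −1, so 26292 is not a witness.
Base 33502: x_0 = 33502^17541 mod 35083 = 35082. x_0 = 35082 ≡ −1, so 33502 is not a witness.
No listed base is a witness for 35083.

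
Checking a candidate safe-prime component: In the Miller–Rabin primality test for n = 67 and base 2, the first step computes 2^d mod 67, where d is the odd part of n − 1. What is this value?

n − 1 = 66 = 2^1 · 33, so s = 1 and d = 33.
2^33 mod 67 = 66.

66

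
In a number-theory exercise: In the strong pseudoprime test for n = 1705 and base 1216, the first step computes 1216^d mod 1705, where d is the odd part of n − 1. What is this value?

436

n − 1 = 1704 = 2^3 · 213, so s = 3 and d = 213.
1216^213 mod 1705 = 436.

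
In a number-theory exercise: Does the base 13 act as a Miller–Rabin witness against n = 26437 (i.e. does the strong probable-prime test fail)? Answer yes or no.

n − 1 = 26436 = 2^2 · 6609, so s = 2 and d = 6609.
x_0 = 13^6609 mod 26437 = 24109.
x_0 is neither 1 nor 26436, so continue squaring.
x_1 = 24109^2 mod 26437 = 26436.
x_1 ≡ −1, so 13 is not a witness.

no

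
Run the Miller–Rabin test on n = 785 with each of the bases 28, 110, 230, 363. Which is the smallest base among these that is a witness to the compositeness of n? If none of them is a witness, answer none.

n − 1 = 784 = 2^4 · 49, so s = 4 and d = 49.
Base 28: x_0 = 28^49 mod 785 = 28. x_0 is neither 1 nor 784, so continue squaring. x_1 = 28^2 mod 785 = 784. x_1 ≡ −1, so 28 is not a witness.
Base 110: x_0 = 110^49 mod 785 = 345. x_0 is neither 1 nor 784, so continue squaring. x_1 = 345^2 mod 785 = 490. x_2 = 490^2 mod 785 = 675. x_3 = 675^2 mod 785 = 325. Reached i = s−1 = 3 without hitting −1: 110 is a Miller–Rabin witness and 785 is composite.
Base 230: x_0 = 230^49 mod 785 = 5. x_0 is neither 1 nor 784, so continue squaring. x_1 = 5^2 mod 785 = 25. x_2 = 25^2 mod 785 = 625. x_3 = 625^2 mod 785 = 480. Reached i = s−1 = 3 without hitting −1: 230 is a Miller–Rabin witness and 785 is composite.
Base 363: x_0 = 363^49 mod 785 = 143. x_0 is neither 1 nor 784, so continue squaring. x_1 = 143^2 mod 785 = 39. x_2 = 39^2 mod 785 = 736. x_3 = 736^2 mod 785 = 46. Reached i = s−1 = 3 without hitting −1: 363 is a Miller–Rabin witness and 785 is composite.
The smallest witness among the given bases is 110.

110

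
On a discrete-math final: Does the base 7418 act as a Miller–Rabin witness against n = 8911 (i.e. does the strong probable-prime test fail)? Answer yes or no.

n − 1 = 8910 = 2^1 · 4455, so s = 1 and d = 4455.
By repeated squaring, 7418^4455 ≡ 8910 (mod 8911).
x_0 = 7418^4455 mod 8911 = 8910.
x_0 = 8910 ≡ −1, so 7418 is not a witness.

no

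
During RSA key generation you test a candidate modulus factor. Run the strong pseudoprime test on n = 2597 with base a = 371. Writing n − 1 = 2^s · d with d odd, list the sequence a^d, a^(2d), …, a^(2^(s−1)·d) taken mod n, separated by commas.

0, 0

n − 1 = 2596 = 2^2 · 649, so s = 2 and d = 649.
x_0 = 371^649 mod 2597 = 0.
x_1 = 0^2 mod 2597 = 0.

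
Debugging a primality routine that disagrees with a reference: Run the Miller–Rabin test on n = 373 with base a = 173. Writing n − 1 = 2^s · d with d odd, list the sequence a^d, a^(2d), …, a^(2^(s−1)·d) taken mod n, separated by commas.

n − 1 = 372 = 2^2 · 93, so s = 2 and d = 93.
x_0 = 173^93 mod 373 = 269.
x_1 = 269^2 mod 373 = 372.

269, 372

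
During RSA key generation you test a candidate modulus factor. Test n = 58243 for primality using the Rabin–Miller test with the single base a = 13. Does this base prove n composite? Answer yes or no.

n − 1 = 58242 = 2^1 · 29121, so s = 1 and d = 29121.
Repeated squaring mod 58243: 13^1 ≡ 13, 13^2 ≡ 169, 13^4 ≡ 28561, 13^8 ≡ 37506, 13^16 ≡ 15100, 13^32 ≡ 46898, 13^64 ≡ 50238, 13^128 ≡ 12725, 13^256 ≡ 10085, 13^512 ≡ 14947, 13^1024 ≡ 50904, 13^2048 ≡ 44389, 13^4096 ≡ 22631, 13^8192 ≡ 31462, 13^16384 ≡ 17659.
29121 = 16384 + 8192 + 4096 + 256 + 128 + 64 + 1, so 13^29121 ≡ 17659·31462·22631·10085·12725·50238·13 ≡ 1 (mod 58243).
x_0 = 13^29121 mod 58243 = 1.
x_0 = 1, so 13 is not a witness.

no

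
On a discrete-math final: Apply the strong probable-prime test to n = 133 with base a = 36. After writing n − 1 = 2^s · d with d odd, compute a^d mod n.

64

n − 1 = 132 = 2^2 · 33, so s = 2 and d = 33.
Repeated squaring mod 133: 36^1 ≡ 36, 36^2 ≡ 99, 36^4 ≡ 92, 36^8 ≡ 85, 36^16 ≡ 43, 36^32 ≡ 120.
33 = 32 + 1, so 36^33 ≡ 120·36 ≡ 64 (mod 133).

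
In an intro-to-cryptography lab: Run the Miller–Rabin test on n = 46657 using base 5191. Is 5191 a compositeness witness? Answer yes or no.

yes

n − 1 = 46656 = 2^6 · 729, so s = 6 and d = 729.
Repeated squaring mod 46657: 5191^1 ≡ 5191, 5191^2 ≡ 25392, 5191^4 ≡ 581, 5191^8 ≡ 10962, 5191^16 ≡ 23669, 5191^32 ≡ 10962, 5191^64 ≡ 23669, 5191^128 ≡ 10962, 5191^256 ≡ 23669, 5191^512 ≡ 10962.
729 = 512 + 128 + 64 + 16 + 8 + 1, so 5191^729 ≡ 10962·10962·23669·23669·10962·5191 ≡ 28859 (mod 46657).
x_0 = 5191^729 mod 46657 = 28859.
x_0 is neither 1 nor 46656, so continue squaring.
x_1 = 28859^2 mod 46657 = 14431.
x_2 = 14431^2 mod 46657 = 23570.
x_3 = 23570^2 mod 46657 = 1.
x_3 = 1 but x_2 ≠ ±1, a nontrivial square root of 1 — 5191 is a witness and 46657 is composite.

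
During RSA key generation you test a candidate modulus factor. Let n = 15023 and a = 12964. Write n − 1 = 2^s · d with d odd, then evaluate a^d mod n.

8875

n − 1 = 15022 = 2^1 · 7511, so s = 1 and d = 7511.
By repeated squaring, 12964^7511 ≡ 8875 (mod 15023).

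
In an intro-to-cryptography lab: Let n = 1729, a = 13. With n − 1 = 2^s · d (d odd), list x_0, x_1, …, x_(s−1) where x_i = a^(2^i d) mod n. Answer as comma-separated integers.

n − 1 = 1728 = 2^6 · 27, so s = 6 and d = 27.
x_0 = 13^27 mod 1729 = 1196.
x_1 = 1196^2 mod 1729 = 533.
x_2 = 533^2 mod 1729 = 533.
x_3 = 533^2 mod 1729 = 533.
x_4 = 533^2 mod 1729 = 533.
x_5 = 533^2 mod 1729 = 533.

1196, 533, 533, 533, 533, 533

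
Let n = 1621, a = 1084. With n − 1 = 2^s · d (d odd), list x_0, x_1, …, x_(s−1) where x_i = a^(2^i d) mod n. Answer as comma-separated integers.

n − 1 = 1620 = 2^2 · 405, so s = 2 and d = 405.
x_0 = 1084^405 mod 1621 = 166.
x_1 = 166^2 mod 1621 = 1620.

166, 1620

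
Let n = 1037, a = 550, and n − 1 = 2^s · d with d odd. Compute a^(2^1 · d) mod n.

n − 1 = 1036 = 2^2 · 259, so s = 2 and d = 259.
Repeated squaring mod 1037: 550^1 ≡ 550, 550^2 ≡ 733, 550^4 ≡ 123, 550^8 ≡ 611, 550^16 ≡ 1, 550^32 ≡ 1, 550^64 ≡ 1, 550^128 ≡ 1, 550^256 ≡ 1.
259 = 256 + 2 + 1, so 550^259 ≡ 1·733·550 ≡ 794 (mod 1037).
x_0 = 794.
x_1 = 794^2 mod 1037 = 977.

977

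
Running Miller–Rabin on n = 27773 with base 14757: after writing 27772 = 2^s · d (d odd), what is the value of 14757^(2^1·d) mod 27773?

27772

n − 1 = 27772 = 2^2 · 6943, so s = 2 and d = 6943.
Repeated squaring mod 27773: 14757^1 ≡ 14757, 14757^2 ≡ 956, 14757^4 ≡ 25200, 14757^8 ≡ 10355, 14757^16 ≡ 22245, 14757^32 ≡ 8484, 14757^64 ≡ 18413, 14757^128 ≡ 13558, 14757^256 ≡ 17650, 14757^512 ≡ 20532, 14757^1024 ≡ 24430, 14757^2048 ≡ 10903, 14757^4096 ≡ 6969.
6943 = 4096 + 2048 + 512 + 256 + 16 + 8 + 4 + 2 + 1, so 14757^6943 ≡ 6969·10903·20532·17650·22245·10355·25200·956·14757 ≡ 27246 (mod 27773).
x_0 = 27246.
x_1 = 27246^2 mod 27773 = 27772.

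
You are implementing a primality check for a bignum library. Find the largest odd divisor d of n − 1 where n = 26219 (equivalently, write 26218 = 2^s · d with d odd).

Halving: 26218 → 13109; 13109 is odd.
So 26218 = 2^1 · 13109.

13109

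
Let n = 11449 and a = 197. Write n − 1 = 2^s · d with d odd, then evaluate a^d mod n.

n − 1 = 11448 = 2^3 · 1431, so s = 3 and d = 1431.
197^1431 mod 11449 = 4067.

4067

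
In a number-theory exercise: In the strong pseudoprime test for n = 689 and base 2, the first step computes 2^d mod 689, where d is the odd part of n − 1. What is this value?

n − 1 = 688 = 2^4 · 43, so s = 4 and d = 43.
2^43 mod 689 = 50.

50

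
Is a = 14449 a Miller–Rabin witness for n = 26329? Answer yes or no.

n − 1 = 26328 = 2^3 · 3291, so s = 3 and d = 3291.
Repeated squaring mod 26329: 14449^1 ≡ 14449, 14449^2 ≡ 10960, 14449^4 ≡ 8702, 14449^8 ≡ 2600, 14449^16 ≡ 19776, 14449^32 ≡ 25539, 14449^64 ≡ 18533, 14449^128 ≡ 10284, 14449^256 ≡ 23392, 14449^512 ≡ 16386, 14449^1024 ≡ 24183, 14449^2048 ≡ 24070.
3291 = 2048 + 1024 + 128 + 64 + 16 + 8 + 2 + 1, so 14449^3291 ≡ 24070·24183·10284·18533·19776·2600·10960·14449 ≡ 9281 (mod 26329).
x_0 = 14449^3291 mod 26329 = 9281.
x_0 is neither 1 nor 26328, so continue squaring.
x_1 = 9281^2 mod 26329 = 14802.
x_2 = 14802^2 mod 26329 = 15595.
Reached i = s−1 = 2 without hitting −1: 14449 is a Miller–Rabin witness and 26329 is composite.

yes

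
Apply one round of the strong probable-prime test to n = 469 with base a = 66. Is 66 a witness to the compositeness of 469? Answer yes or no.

n − 1 = 468 = 2^2 · 117, so s = 2 and d = 117.
Repeated squaring mod 469: 66^1 ≡ 66, 66^2 ≡ 135, 66^4 ≡ 403, 66^8 ≡ 135, 66^16 ≡ 403, 66^32 ≡ 135, 66^64 ≡ 403.
117 = 64 + 32 + 16 + 4 + 1, so 66^117 ≡ 403·135·403·403·66 ≡ 468 (mod 469).
x_0 = 66^117 mod 469 = 468.
x_0 = 468 ≡ −1, so 66 is not a witness.

no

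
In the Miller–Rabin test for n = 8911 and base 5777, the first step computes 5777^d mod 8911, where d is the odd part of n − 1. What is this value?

n − 1 = 8910 = 2^1 · 4455, so s = 1 and d = 4455.
Repeated squaring mod 8911: 5777^1 ≡ 5777, 5777^2 ≡ 2034, 5777^4 ≡ 2452, 5777^8 ≡ 6290, 5777^16 ≡ 8171, 5777^32 ≡ 4029, 5777^64 ≡ 5910, 5777^128 ≡ 5891, 5777^256 ≡ 4447, 5777^512 ≡ 2300, 5777^1024 ≡ 5777, 5777^2048 ≡ 2034, 5777^4096 ≡ 2452.
4455 = 4096 + 256 + 64 + 32 + 4 + 2 + 1, so 5777^4455 ≡ 2452·4447·5910·4029·2452·2034·5777 ≡ 1 (mod 8911).

1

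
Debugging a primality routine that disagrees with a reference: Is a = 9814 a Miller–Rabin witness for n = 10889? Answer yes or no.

no

n − 1 = 10888 = 2^3 · 1361, so s = 3 and d = 1361.
x_0 = 9814^1361 mod 10889 = 1.
x_0 = 1, so 9814 is not a witness.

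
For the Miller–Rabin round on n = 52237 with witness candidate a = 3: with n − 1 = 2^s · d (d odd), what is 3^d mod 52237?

1

n − 1 = 52236 = 2^2 · 13059, so s = 2 and d = 13059.
Repeated squaring mod 52237: 3^1 ≡ 3, 3^2 ≡ 9, 3^4 ≡ 81, 3^8 ≡ 6561, 3^16 ≡ 3433, 3^32 ≡ 32164, 3^64 ≡ 21348, 3^128 ≡ 21516, 3^256 ≡ 13962, 3^512 ≡ 41197, 3^1024 ≡ 12679, 3^2048 ≡ 23792, 3^4096 ≡ 19132, 3^8192 ≡ 8765.
13059 = 8192 + 4096 + 512 + 256 + 2 + 1, so 3^13059 ≡ 8765·19132·41197·13962·9·3 ≡ 1 (mod 52237).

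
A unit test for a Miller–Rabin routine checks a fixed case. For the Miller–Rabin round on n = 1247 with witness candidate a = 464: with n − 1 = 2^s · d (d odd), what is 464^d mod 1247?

n − 1 = 1246 = 2^1 · 623, so s = 1 and d = 623.
By repeated squaring, 464^623 ≡ 725 (mod 1247).

725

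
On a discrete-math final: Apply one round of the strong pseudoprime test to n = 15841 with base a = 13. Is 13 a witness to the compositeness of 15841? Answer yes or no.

n − 1 = 15840 = 2^5 · 495, so s = 5 and d = 495.
x_0 = 13^495 mod 15841 = 8896.
x_0 is neither 1 nor 15840, so continue squaring.
x_1 = 8896^2 mod 15841 = 13021.
x_2 = 13021^2 mod 15841 = 218.
x_3 = 218^2 mod 15841 = 1.
x_3 = 1 but x_2 ≠ ±1, a nontrivial square root of 1 — 13 is a witness and 15841 is composite.

yes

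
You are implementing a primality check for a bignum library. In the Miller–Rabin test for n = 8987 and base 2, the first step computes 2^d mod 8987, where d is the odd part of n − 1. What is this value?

n − 1 = 8986 = 2^1 · 4493, so s = 1 and d = 4493.
Repeated squaring mod 8987: 2^1 ≡ 2, 2^2 ≡ 4, 2^4 ≡ 16, 2^8 ≡ 256, 2^16 ≡ 2627, 2^32 ≡ 8100, 2^64 ≡ 4900, 2^128 ≡ 5723, 2^256 ≡ 4101, 2^512 ≡ 3524, 2^1024 ≡ 7529, 2^2048 ≡ 4832, 2^4096 ≡ 8985.
4493 = 4096 + 256 + 128 + 8 + 4 + 1, so 2^4493 ≡ 8985·4101·5723·256·16·2 ≡ 5354 (mod 8987).

5354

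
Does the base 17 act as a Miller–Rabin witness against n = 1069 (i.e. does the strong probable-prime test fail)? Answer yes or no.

no

n − 1 = 1068 = 2^2 · 267, so s = 2 and d = 267.
Repeated squaring mod 1069: 17^1 ≡ 17, 17^2 ≡ 289, 17^4 ≡ 139, 17^8 ≡ 79, 17^16 ≡ 896, 17^32 ≡ 1066, 17^64 ≡ 9, 17^128 ≡ 81, 17^256 ≡ 147.
267 = 256 + 8 + 2 + 1, so 17^267 ≡ 147·79·289·17 ≡ 1 (mod 1069).
x_0 = 17^267 mod 1069 = 1.
x_0 = 1, so 17 is not a witness.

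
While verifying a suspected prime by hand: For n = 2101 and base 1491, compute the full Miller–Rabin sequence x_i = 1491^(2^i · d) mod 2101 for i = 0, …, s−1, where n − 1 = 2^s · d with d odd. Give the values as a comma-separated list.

n − 1 = 2100 = 2^2 · 525, so s = 2 and d = 525.
x_0 = 1491^525 mod 2101 = 1517.
x_1 = 1517^2 mod 2101 = 694.

1517, 694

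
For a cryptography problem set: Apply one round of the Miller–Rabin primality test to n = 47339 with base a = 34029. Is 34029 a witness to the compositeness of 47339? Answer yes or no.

no

n − 1 = 47338 = 2^1 · 23669, so s = 1 and d = 23669.
Repeated squaring mod 47339: 34029^1 ≡ 34029, 34029^2 ≡ 13562, 34029^4 ≡ 15829, 34029^8 ≡ 39253, 34029^16 ≡ 8237, 34029^32 ≡ 11382, 34029^64 ≡ 30420, 34029^128 ≡ 40967, 34029^256 ≡ 32861, 34029^512 ≡ 42731, 34029^1024 ≡ 25792, 34029^2048 ≡ 19636, 34029^4096 ≡ 43680, 34029^8192 ≡ 38683, 34029^16384 ≡ 36038.
23669 = 16384 + 4096 + 2048 + 1024 + 64 + 32 + 16 + 4 + 1, so 34029^23669 ≡ 36038·43680·19636·25792·30420·11382·8237·15829·34029 ≡ 1 (mod 47339).
x_0 = 34029^23669 mod 47339 = 1.
x_0 = 1, so 34029 is not a witness.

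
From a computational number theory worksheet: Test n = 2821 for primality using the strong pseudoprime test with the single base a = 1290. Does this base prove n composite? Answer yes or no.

no

n − 1 = 2820 = 2^2 · 705, so s = 2 and d = 705.
x_0 = 1290^705 mod 2821 = 1.
x_0 = 1, so 1290 is not a witness.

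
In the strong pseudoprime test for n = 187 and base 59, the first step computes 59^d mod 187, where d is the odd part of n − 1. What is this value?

9

n − 1 = 186 = 2^1 · 93, so s = 1 and d = 93.
59^93 mod 187 = 9.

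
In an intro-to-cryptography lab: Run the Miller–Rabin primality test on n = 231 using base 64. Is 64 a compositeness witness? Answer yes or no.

no

n − 1 = 230 = 2^1 · 115, so s = 1 and d = 115.
x_0 = 64^115 mod 231 = 1.
x_0 = 1, so 64 is not a witness.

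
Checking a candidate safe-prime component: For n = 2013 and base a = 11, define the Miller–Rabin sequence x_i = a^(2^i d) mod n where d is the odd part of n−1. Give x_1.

121

n − 1 = 2012 = 2^2 · 503, so s = 2 and d = 503.
x_0 = 11^503 mod 2013 = 1331.
x_1 = 1331^2 mod 2013 = 121.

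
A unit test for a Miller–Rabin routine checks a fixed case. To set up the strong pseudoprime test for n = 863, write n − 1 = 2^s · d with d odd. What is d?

431

Halving: 862 → 431; 431 is odd.
So 862 = 2^1 · 431.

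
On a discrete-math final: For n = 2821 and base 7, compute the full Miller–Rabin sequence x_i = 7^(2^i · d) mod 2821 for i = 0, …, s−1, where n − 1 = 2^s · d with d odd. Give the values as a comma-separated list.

931, 714

n − 1 = 2820 = 2^2 · 705, so s = 2 and d = 705.
x_0 = 7^705 mod 2821 = 931.
x_1 = 931^2 mod 2821 = 714.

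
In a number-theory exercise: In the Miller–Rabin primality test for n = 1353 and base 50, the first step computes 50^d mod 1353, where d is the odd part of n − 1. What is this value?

n − 1 = 1352 = 2^3 · 169, so s = 3 and d = 169.
50^169 mod 1353 = 1157.

1157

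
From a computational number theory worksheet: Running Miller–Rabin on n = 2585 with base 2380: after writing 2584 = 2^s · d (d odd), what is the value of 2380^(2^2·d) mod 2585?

n − 1 = 2584 = 2^3 · 323, so s = 3 and d = 323.
x_0 = 2380^323 mod 2585 = 735.
x_1 = 735^2 mod 2585 = 2545.
x_2 = 2545^2 mod 2585 = 1600.

1600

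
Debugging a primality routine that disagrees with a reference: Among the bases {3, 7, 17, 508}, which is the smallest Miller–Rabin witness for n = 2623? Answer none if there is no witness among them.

n − 1 = 2622 = 2^1 · 1311, so s = 1 and d = 1311.
Base 3: x_0 = 3^1311 mod 2623 = 247. x_0 ∉ {1, 2622} and s = 1, so 3 is a Miller–Rabin witness and 2623 is composite.
Base 7: x_0 = 7^1311 mod 2623 = 1074. x_0 ∉ {1, 2622} and s = 1, so 7 is a Miller–Rabin witness and 2623 is composite.
Base 17: x_0 = 17^1311 mod 2623 = 84. x_0 ∉ {1, 2622} and s = 1, so 17 is a Miller–Rabin witness and 2623 is composite.
Base 508: x_0 = 508^1311 mod 2623 = 752. x_0 ∉ {1, 2622} and s = 1, so 508 is a Miller–Rabin witness and 2623 is composite.
The smallest witness among the given bases is 3.

3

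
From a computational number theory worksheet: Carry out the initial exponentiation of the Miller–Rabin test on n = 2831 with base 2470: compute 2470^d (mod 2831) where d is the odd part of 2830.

n − 1 = 2830 = 2^1 · 1415, so s = 1 and d = 1415.
Repeated squaring mod 2831: 2470^1 ≡ 2470, 2470^2 ≡ 95, 2470^4 ≡ 532, 2470^8 ≡ 2755, 2470^16 ≡ 114, 2470^32 ≡ 1672, 2470^64 ≡ 1387, 2470^128 ≡ 1520, 2470^256 ≡ 304, 2470^512 ≡ 1824, 2470^1024 ≡ 551.
1415 = 1024 + 256 + 128 + 4 + 2 + 1, so 2470^1415 ≡ 551·304·1520·532·95·2470 ≡ 1957 (mod 2831).

1957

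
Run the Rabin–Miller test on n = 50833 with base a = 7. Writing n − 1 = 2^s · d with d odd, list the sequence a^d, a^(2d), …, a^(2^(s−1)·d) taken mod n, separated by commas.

38574, 20733, 13441, 50832

n − 1 = 50832 = 2^4 · 3177, so s = 4 and d = 3177.
x_0 = 7^3177 mod 50833 = 38574.
x_1 = 38574^2 mod 50833 = 20733.
x_2 = 20733^2 mod 50833 = 13441.
x_3 = 13441^2 mod 50833 = 50832.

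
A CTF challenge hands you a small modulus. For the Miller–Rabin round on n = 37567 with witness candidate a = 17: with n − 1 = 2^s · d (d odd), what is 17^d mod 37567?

37566

n − 1 = 37566 = 2^1 · 18783, so s = 1 and d = 18783.
Repeated squaring mod 37567: 17^1 ≡ 17, 17^2 ≡ 289, 17^4 ≡ 8387, 17^8 ≡ 16345, 17^16 ≡ 20088, 17^32 ≡ 20597, 17^64 ≡ 29845, 17^128 ≡ 10455, 17^256 ≡ 24622, 17^512 ≡ 24205, 17^1024 ≡ 24660, 17^2048 ≡ 18571, 17^4096 ≡ 16981, 17^8192 ≡ 27636, 17^16384 ≡ 11386.
18783 = 16384 + 2048 + 256 + 64 + 16 + 8 + 4 + 2 + 1, so 17^18783 ≡ 11386·18571·24622·29845·20088·16345·8387·289·17 ≡ 37566 (mod 37567).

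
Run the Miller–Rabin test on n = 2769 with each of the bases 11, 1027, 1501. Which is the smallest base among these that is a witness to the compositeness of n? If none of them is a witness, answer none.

n − 1 = 2768 = 2^4 · 173, so s = 4 and d = 173.
Base 11: x_0 = 11^173 mod 2769 = 683. x_0 is neither 1 nor 2768, so continue squaring. x_1 = 683^2 mod 2769 = 1297. x_2 = 1297^2 mod 2769 = 1426. x_3 = 1426^2 mod 2769 = 1030. Reached i = s−1 = 3 without hitting −1: 11 is a Miller–Rabin witness and 2769 is composite.
Base 1027: x_0 = 1027^173 mod 2769 = 1417. x_0 is neither 1 nor 2768, so continue squaring. x_1 = 1417^2 mod 2769 = 364. x_2 = 364^2 mod 2769 = 2353. x_3 = 2353^2 mod 2769 = 1378. Reached i = s−1 = 3 without hitting −1: 1027 is a Miller–Rabin witness and 2769 is composite.
Base 1501: x_0 = 1501^173 mod 2769 = 262. x_0 is neither 1 nor 2768, so continue squaring. x_1 = 262^2 mod 2769 = 2188. x_2 = 2188^2 mod 2769 = 2512. x_3 = 2512^2 mod 2769 = 2362. Reached i = s−1 = 3 without hitting −1: 1501 is a Miller–Rabin witness and 2769 is composite.
The smallest witness among the given bases is 11.

11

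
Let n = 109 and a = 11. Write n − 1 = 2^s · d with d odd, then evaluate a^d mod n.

n − 1 = 108 = 2^2 · 27, so s = 2 and d = 27.
11^27 mod 109 = 76.

76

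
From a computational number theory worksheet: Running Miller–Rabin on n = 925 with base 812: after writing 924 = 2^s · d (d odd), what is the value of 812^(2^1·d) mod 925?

n − 1 = 924 = 2^2 · 231, so s = 2 and d = 231.
Repeated squaring mod 925: 812^1 ≡ 812, 812^2 ≡ 744, 812^4 ≡ 386, 812^8 ≡ 71, 812^16 ≡ 416, 812^32 ≡ 81, 812^64 ≡ 86, 812^128 ≡ 921.
231 = 128 + 64 + 32 + 4 + 2 + 1, so 812^231 ≡ 921·86·81·386·744·812 ≡ 88 (mod 925).
x_0 = 88.
x_1 = 88^2 mod 925 = 344.

344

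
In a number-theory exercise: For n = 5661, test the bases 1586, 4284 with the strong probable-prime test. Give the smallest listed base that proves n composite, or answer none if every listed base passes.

n − 1 = 5660 = 2^2 · 1415, so s = 2 and d = 1415.
Base 1586: x_0 = 1586^1415 mod 5661 = 3920. x_0 is neither 1 nor 5660, so continue squaring. x_1 = 3920^2 mod 5661 = 2446. Reached i = s−1 = 1 without hitting −1: 1586 is a Miller–Rabin witness and 5661 is composite.
Base 4284: x_0 = 4284^1415 mod 5661 = 1836. x_0 is neither 1 nor 5660, so continue squaring. x_1 = 1836^2 mod 5661 = 2601. Reached i = s−1 = 1 without hitting −1: 4284 is a Miller–Rabin witness and 5661 is composite.
The smallest witness among the given bases is 1586.

1586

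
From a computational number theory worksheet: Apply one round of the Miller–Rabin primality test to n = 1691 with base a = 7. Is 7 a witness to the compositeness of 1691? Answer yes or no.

n − 1 = 1690 = 2^1 · 845, so s = 1 and d = 845.
x_0 = 7^845 mod 1691 = 239.
x_0 ∉ {1, 1690} and s = 1, so 7 is a Miller–Rabin witness and 1691 is composite.

yes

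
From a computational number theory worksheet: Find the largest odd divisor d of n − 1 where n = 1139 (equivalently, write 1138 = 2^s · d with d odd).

569

Halving: 1138 → 569; 569 is odd.
So 1138 = 2^1 · 569.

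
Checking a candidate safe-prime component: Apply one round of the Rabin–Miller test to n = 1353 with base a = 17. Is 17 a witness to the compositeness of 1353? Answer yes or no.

yes

n − 1 = 1352 = 2^3 · 169, so s = 3 and d = 169.
x_0 = 17^169 mod 1353 = 1256.
x_0 is neither 1 nor 1352, so continue squaring.
x_1 = 1256^2 mod 1353 = 1291.
x_2 = 1291^2 mod 1353 = 1138.
Reached i = s−1 = 2 without hitting −1: 17 is a Miller–Rabin witness and 1353 is composite.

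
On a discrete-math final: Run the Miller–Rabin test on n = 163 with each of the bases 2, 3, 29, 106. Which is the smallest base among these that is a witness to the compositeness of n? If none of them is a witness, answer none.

none

n − 1 = 162 = 2^1 · 81, so s = 1 and d = 81.
Base 2: x_0 = 2^81 mod 163 = 162. x_0 = 162 ≡ −1, so 2 is not a witness.
Base 3: x_0 = 3^81 mod 163 = 162. x_0 = 162 ≡ −1, so 3 is not a witness.
Base 29: x_0 = 29^81 mod 163 = 162. x_0 = 162 ≡ −1, so 29 is not a witness.
Base 106: x_0 = 106^81 mod 163 = 162. x_0 = 162 ≡ −1, so 106 is not a witness.
No listed base is a witness for 163.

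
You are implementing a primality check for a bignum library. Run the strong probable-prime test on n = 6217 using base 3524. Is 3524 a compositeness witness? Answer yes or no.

n − 1 = 6216 = 2^3 · 777, so s = 3 and d = 777.
x_0 = 3524^777 mod 6217 = 6216.
x_0 = 6216 ≡ −1, so 3524 is not a witness.

no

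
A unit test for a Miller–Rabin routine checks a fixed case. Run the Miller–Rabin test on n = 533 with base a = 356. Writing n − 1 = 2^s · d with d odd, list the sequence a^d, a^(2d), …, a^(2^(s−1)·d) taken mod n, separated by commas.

317, 285

n − 1 = 532 = 2^2 · 133, so s = 2 and d = 133.
x_0 = 356^133 mod 533 = 317.
x_1 = 317^2 mod 533 = 285.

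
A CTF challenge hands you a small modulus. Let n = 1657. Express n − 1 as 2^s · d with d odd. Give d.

Halving: 1656 → 828 → 414 → 207; 207 is odd.
So 1656 = 2^3 · 207.

207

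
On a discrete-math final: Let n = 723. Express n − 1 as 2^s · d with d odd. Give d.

361

Halving: 722 → 361; 361 is odd.
So 722 = 2^1 · 361.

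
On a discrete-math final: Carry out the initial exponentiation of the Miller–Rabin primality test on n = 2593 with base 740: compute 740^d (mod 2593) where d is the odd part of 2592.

1935

n − 1 = 2592 = 2^5 · 81, so s = 5 and d = 81.
Repeated squaring mod 2593: 740^1 ≡ 740, 740^2 ≡ 477, 740^4 ≡ 1938, 740^8 ≡ 1180, 740^16 ≡ 2552, 740^32 ≡ 1681, 740^64 ≡ 1984.
81 = 64 + 16 + 1, so 740^81 ≡ 1984·2552·740 ≡ 1935 (mod 2593).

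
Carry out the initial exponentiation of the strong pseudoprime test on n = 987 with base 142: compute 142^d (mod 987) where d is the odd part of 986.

n − 1 = 986 = 2^1 · 493, so s = 1 and d = 493.
142^493 mod 987 = 142.

142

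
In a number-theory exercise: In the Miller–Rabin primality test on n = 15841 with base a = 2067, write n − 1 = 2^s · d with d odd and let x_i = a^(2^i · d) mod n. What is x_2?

n − 1 = 15840 = 2^5 · 495, so s = 5 and d = 495.
Repeated squaring mod 15841: 2067^1 ≡ 2067, 2067^2 ≡ 11260, 2067^4 ≡ 12077, 2067^8 ≡ 5842, 2067^16 ≡ 7450, 2067^32 ≡ 11477, 2067^64 ≡ 3614, 2067^128 ≡ 8012, 2067^256 ≡ 4412.
495 = 256 + 128 + 64 + 32 + 8 + 4 + 2 + 1, so 2067^495 ≡ 4412·8012·3614·11477·5842·12077·11260·2067 ≡ 15065 (mod 15841).
x_0 = 15065.
x_1 = 15065^2 mod 15841 = 218.
x_2 = 218^2 mod 15841 = 1.

1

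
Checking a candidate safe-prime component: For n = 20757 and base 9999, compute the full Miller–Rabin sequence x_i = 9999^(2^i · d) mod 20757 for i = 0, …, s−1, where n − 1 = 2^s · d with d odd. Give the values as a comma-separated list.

14982, 14883

n − 1 = 20756 = 2^2 · 5189, so s = 2 and d = 5189.
x_0 = 9999^5189 mod 20757 = 14982.
x_1 = 14982^2 mod 20757 = 14883.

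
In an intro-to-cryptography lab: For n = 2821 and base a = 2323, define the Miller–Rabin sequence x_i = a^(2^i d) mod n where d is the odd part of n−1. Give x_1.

n − 1 = 2820 = 2^2 · 705, so s = 2 and d = 705.
x_0 = 2323^705 mod 2821 = 1301.
x_1 = 1301^2 mod 2821 = 1.

1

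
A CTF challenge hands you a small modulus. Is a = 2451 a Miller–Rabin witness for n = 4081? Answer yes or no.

n − 1 = 4080 = 2^4 · 255, so s = 4 and d = 255.
x_0 = 2451^255 mod 4081 = 3004.
x_0 is neither 1 nor 4080, so continue squaring.
x_1 = 3004^2 mod 4081 = 925.
x_2 = 925^2 mod 4081 = 2696.
x_3 = 2696^2 mod 4081 = 155.
Reached i = s−1 = 3 without hitting −1: 2451 is a Miller–Rabin witness and 4081 is composite.

yes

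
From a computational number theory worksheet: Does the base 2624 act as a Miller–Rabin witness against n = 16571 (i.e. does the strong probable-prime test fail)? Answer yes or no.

yes

n − 1 = 16570 = 2^1 · 8285, so s = 1 and d = 8285.
x_0 = 2624^8285 mod 16571 = 4670.
x_0 ∉ {1, 16570} and s = 1, so 2624 is a Miller–Rabin witness and 16571 is composite.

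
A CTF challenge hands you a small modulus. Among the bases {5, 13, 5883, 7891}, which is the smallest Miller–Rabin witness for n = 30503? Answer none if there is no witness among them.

5

n − 1 = 30502 = 2^1 · 15251, so s = 1 and d = 15251.
Base 5: x_0 = 5^15251 mod 30503 = 20608. x_0 ∉ {1, 30502} and s = 1, so 5 is a Miller–Rabin witness and 30503 is composite.
Base 13: x_0 = 13^15251 mod 30503 = 6646. x_0 ∉ {1, 30502} and s = 1, so 13 is a Miller–Rabin witness and 30503 is composite.
Base 5883: x_0 = 5883^15251 mod 30503 = 4200. x_0 ∉ {1, 30502} and s = 1, so 5883 is a Miller–Rabin witness and 30503 is composite.
Base 7891: x_0 = 7891^15251 mod 30503 = 12621. x_0 ∉ {1, 30502} and s = 1, so 7891 is a Miller–Rabin witness and 30503 is composite.
The smallest witness among the given bases is 5.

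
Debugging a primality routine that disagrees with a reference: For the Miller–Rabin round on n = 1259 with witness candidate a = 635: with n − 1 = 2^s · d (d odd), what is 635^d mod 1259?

1

n − 1 = 1258 = 2^1 · 629, so s = 1 and d = 629.
Repeated squaring mod 1259: 635^1 ≡ 635, 635^2 ≡ 345, 635^4 ≡ 679, 635^8 ≡ 247, 635^16 ≡ 577, 635^32 ≡ 553, 635^64 ≡ 1131, 635^128 ≡ 17, 635^256 ≡ 289, 635^512 ≡ 427.
629 = 512 + 64 + 32 + 16 + 4 + 1, so 635^629 ≡ 427·1131·553·577·679·635 ≡ 1 (mod 1259).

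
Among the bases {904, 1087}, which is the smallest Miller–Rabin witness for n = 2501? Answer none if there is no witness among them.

n − 1 = 2500 = 2^2 · 625, so s = 2 and d = 625.
Base 904: x_0 = 904^625 mod 2501 = 2246. x_0 is neither 1 nor 2500, so continue squaring. x_1 = 2246^2 mod 2501 = 2500. x_1 ≡ −1, so 904 is not a witness.
Base 1087: x_0 = 1087^625 mod 2501 = 50. x_0 is neither 1 nor 2500, so continue squaring. x_1 = 50^2 mod 2501 = 2500. x_1 ≡ −1, so 1087 is not a witness.
No listed base is a witness for 2501.

none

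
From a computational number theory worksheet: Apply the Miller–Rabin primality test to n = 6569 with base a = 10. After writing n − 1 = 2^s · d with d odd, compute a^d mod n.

n − 1 = 6568 = 2^3 · 821, so s = 3 and d = 821.
By repeated squaring, 10^821 ≡ 6568 (mod 6569).

6568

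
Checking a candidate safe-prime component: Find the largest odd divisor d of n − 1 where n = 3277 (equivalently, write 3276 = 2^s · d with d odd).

Halving: 3276 → 1638 → 819; 819 is odd.
So 3276 = 2^2 · 819.

819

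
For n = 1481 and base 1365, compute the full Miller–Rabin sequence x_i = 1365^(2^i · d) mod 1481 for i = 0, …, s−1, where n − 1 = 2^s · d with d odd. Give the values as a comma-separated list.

511, 465, 1480

n − 1 = 1480 = 2^3 · 185, so s = 3 and d = 185.
x_0 = 1365^185 mod 1481 = 511.
x_1 = 511^2 mod 1481 = 465.
x_2 = 465^2 mod 1481 = 1480.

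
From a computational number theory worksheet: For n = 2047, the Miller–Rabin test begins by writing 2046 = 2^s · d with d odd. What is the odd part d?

Halving: 2046 → 1023; 1023 is odd.
So 2046 = 2^1 · 1023.

1023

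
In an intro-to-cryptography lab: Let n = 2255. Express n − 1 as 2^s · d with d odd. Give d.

Halving: 2254 → 1127; 1127 is odd.
So 2254 = 2^1 · 1127.

1127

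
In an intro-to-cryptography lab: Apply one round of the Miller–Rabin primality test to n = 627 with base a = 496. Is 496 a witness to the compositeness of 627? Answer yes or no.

yes

n − 1 = 626 = 2^1 · 313, so s = 1 and d = 313.
Repeated squaring mod 627: 496^1 ≡ 496, 496^2 ≡ 232, 496^4 ≡ 529, 496^8 ≡ 199, 496^16 ≡ 100, 496^32 ≡ 595, 496^64 ≡ 397, 496^128 ≡ 232, 496^256 ≡ 529.
313 = 256 + 32 + 16 + 8 + 1, so 496^313 ≡ 529·595·100·199·496 ≡ 166 (mod 627).
x_0 = 496^313 mod 627 = 166.
x_0 ∉ {1, 626} and s = 1, so 496 is a Miller–Rabin witness and 627 is composite.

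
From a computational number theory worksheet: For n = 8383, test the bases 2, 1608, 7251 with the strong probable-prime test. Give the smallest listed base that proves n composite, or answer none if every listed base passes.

n − 1 = 8382 = 2^1 · 4191, so s = 1 and d = 4191.
Base 2: x_0 = 2^4191 mod 8383 = 1342. x_0 ∉ {1, 8382} and s = 1, so 2 is a Miller–Rabin witness and 8383 is composite.
Base 1608: x_0 = 1608^4191 mod 8383 = 4598. x_0 ∉ {1, 8382} and s = 1, so 1608 is a Miller–Rabin witness and 8383 is composite.
Base 7251: x_0 = 7251^4191 mod 8383 = 934. x_0 ∉ {1, 8382} and s = 1, so 7251 is a Miller–Rabin witness and 8383 is composite.
The smallest witness among the given bases is 2.

2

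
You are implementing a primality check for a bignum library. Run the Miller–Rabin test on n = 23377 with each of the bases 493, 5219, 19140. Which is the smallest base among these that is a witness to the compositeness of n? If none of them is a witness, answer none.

n − 1 = 23376 = 2^4 · 1461, so s = 4 and d = 1461.
Base 493: x_0 = 493^1461 mod 23377 = 3571. x_0 is neither 1 nor 23376, so continue squaring. x_1 = 3571^2 mod 23377 = 11576. x_2 = 11576^2 mod 23377 = 6812. x_3 = 6812^2 mod 23377 = 23376. x_3 ≡ −1, so 493 is not a witness.
Base 5219: x_0 = 5219^1461 mod 23377 = 4539. x_0 is neither 1 nor 23376, so continue squaring. x_1 = 4539^2 mod 23377 = 7384. x_2 = 7384^2 mod 23377 = 8292. x_3 = 8292^2 mod 23377 = 5507. Reached i = s−1 = 3 without hitting −1: 5219 is a Miller–Rabin witness and 23377 is composite.
Base 19140: x_0 = 19140^1461 mod 23377 = 21251. x_0 is neither 1 nor 23376, so continue squaring. x_1 = 21251^2 mod 23377 = 8115. x_2 = 8115^2 mod 23377 = 216. x_3 = 216^2 mod 23377 = 23279. Reached i = s−1 = 3 without hitting −1: 19140 is a Miller–Rabin witness and 23377 is composite.
The smallest witness among the given bases is 5219.

5219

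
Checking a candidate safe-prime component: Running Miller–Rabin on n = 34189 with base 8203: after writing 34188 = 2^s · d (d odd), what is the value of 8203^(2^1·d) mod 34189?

21681

n − 1 = 34188 = 2^2 · 8547, so s = 2 and d = 8547.
x_0 = 8203^8547 mod 34189 = 33217.
x_1 = 33217^2 mod 34189 = 21681.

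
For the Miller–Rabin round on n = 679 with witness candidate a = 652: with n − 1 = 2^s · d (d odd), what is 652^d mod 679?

n − 1 = 678 = 2^1 · 339, so s = 1 and d = 339.
652^339 mod 679 = 8.

8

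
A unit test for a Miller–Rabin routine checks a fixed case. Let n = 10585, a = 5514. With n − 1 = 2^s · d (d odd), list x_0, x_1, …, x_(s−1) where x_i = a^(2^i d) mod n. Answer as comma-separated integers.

3044, 4061, 291

n − 1 = 10584 = 2^3 · 1323, so s = 3 and d = 1323.
x_0 = 5514^1323 mod 10585 = 3044.
x_1 = 3044^2 mod 10585 = 4061.
x_2 = 4061^2 mod 10585 = 291.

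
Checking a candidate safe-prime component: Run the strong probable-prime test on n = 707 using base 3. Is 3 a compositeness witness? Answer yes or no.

n − 1 = 706 = 2^1 · 353, so s = 1 and d = 353.
x_0 = 3^353 mod 707 = 579.
x_0 ∉ {1, 706} and s = 1, so 3 is a Miller–Rabin witness and 707 is composite.

yes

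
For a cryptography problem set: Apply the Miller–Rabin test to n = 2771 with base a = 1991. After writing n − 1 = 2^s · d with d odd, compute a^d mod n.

2535

n − 1 = 2770 = 2^1 · 1385, so s = 1 and d = 1385.
By repeated squaring, 1991^1385 ≡ 2535 (mod 2771).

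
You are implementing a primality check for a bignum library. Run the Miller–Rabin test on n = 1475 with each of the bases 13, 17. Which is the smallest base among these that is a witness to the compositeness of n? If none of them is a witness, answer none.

13

n − 1 = 1474 = 2^1 · 737, so s = 1 and d = 737.
Base 13: x_0 = 13^737 mod 1475 = 583. x_0 ∉ {1, 1474} and s = 1, so 13 is a Miller–Rabin witness and 1475 is composite.
Base 17: x_0 = 17^737 mod 1475 = 577. x_0 ∉ {1, 1474} and s = 1, so 17 is a Miller–Rabin witness and 1475 is composite.
The smallest witness among the given bases is 13.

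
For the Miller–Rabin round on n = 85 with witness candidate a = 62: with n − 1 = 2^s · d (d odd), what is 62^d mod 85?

n − 1 = 84 = 2^2 · 21, so s = 2 and d = 21.
Repeated squaring mod 85: 62^1 ≡ 62, 62^2 ≡ 19, 62^4 ≡ 21, 62^8 ≡ 16, 62^16 ≡ 1.
21 = 16 + 4 + 1, so 62^21 ≡ 1·21·62 ≡ 27 (mod 85).

27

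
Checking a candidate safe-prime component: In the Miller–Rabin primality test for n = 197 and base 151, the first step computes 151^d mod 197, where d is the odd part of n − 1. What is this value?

14

n − 1 = 196 = 2^2 · 49, so s = 2 and d = 49.
151^49 mod 197 = 14.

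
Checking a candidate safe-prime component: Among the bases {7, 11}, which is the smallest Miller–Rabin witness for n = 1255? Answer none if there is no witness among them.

n − 1 = 1254 = 2^1 · 627, so s = 1 and d = 627.
Base 7: x_0 = 7^627 mod 1255 = 1053. x_0 ∉ {1, 1254} and s = 1, so 7 is a Miller–Rabin witness and 1255 is composite.
Base 11: x_0 = 11^627 mod 1255 = 381. x_0 ∉ {1, 1254} and s = 1, so 11 is a Miller–Rabin witness and 1255 is composite.
The smallest witness among the given bases is 7.

7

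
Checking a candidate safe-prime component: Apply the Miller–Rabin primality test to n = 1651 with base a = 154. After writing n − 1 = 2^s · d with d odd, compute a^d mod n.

n − 1 = 1650 = 2^1 · 825, so s = 1 and d = 825.
154^825 mod 1651 = 1139.

1139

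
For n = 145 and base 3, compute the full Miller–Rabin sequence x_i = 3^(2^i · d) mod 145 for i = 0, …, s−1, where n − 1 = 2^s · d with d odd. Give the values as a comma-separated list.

n − 1 = 144 = 2^4 · 9, so s = 4 and d = 9.
x_0 = 3^9 mod 145 = 108.
x_1 = 108^2 mod 145 = 64.
x_2 = 64^2 mod 145 = 36.
x_3 = 36^2 mod 145 = 136.

108, 64, 36, 136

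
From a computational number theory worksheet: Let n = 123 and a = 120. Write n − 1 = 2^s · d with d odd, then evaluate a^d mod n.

3

n − 1 = 122 = 2^1 · 61, so s = 1 and d = 61.
120^61 mod 123 = 3.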